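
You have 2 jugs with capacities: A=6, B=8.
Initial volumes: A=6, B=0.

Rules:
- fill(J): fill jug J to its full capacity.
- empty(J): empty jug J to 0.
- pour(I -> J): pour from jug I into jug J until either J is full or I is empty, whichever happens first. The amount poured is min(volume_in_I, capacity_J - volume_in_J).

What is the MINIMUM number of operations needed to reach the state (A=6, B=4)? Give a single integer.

BFS from (A=6, B=0). One shortest path:
  1. pour(A -> B) -> (A=0 B=6)
  2. fill(A) -> (A=6 B=6)
  3. pour(A -> B) -> (A=4 B=8)
  4. empty(B) -> (A=4 B=0)
  5. pour(A -> B) -> (A=0 B=4)
  6. fill(A) -> (A=6 B=4)
Reached target in 6 moves.

Answer: 6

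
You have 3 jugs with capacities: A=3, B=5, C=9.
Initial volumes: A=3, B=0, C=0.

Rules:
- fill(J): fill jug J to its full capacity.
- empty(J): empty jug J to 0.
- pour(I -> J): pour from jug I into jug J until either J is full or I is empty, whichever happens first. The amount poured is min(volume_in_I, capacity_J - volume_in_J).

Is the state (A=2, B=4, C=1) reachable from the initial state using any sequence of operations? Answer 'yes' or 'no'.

Answer: no

Derivation:
BFS explored all 176 reachable states.
Reachable set includes: (0,0,0), (0,0,1), (0,0,2), (0,0,3), (0,0,4), (0,0,5), (0,0,6), (0,0,7), (0,0,8), (0,0,9), (0,1,0), (0,1,1) ...
Target (A=2, B=4, C=1) not in reachable set → no.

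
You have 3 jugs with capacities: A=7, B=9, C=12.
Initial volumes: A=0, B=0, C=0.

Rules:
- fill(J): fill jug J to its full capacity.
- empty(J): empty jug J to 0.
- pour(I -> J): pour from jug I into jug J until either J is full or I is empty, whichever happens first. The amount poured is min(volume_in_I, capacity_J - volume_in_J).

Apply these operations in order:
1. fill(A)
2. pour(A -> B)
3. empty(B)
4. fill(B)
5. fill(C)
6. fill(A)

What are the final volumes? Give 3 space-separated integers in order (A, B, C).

Answer: 7 9 12

Derivation:
Step 1: fill(A) -> (A=7 B=0 C=0)
Step 2: pour(A -> B) -> (A=0 B=7 C=0)
Step 3: empty(B) -> (A=0 B=0 C=0)
Step 4: fill(B) -> (A=0 B=9 C=0)
Step 5: fill(C) -> (A=0 B=9 C=12)
Step 6: fill(A) -> (A=7 B=9 C=12)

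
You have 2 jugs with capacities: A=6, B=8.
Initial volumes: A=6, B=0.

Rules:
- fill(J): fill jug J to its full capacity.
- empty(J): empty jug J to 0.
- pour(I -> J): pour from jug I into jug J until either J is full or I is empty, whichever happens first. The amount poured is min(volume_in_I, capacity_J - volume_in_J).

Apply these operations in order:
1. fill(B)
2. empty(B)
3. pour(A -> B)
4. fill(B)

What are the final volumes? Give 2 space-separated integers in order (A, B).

Step 1: fill(B) -> (A=6 B=8)
Step 2: empty(B) -> (A=6 B=0)
Step 3: pour(A -> B) -> (A=0 B=6)
Step 4: fill(B) -> (A=0 B=8)

Answer: 0 8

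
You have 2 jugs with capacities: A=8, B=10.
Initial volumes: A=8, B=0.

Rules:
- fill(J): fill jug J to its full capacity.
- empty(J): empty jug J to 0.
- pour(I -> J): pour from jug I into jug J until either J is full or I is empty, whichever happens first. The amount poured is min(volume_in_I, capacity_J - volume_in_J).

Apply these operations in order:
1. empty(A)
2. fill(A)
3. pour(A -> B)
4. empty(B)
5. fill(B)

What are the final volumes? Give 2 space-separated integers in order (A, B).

Answer: 0 10

Derivation:
Step 1: empty(A) -> (A=0 B=0)
Step 2: fill(A) -> (A=8 B=0)
Step 3: pour(A -> B) -> (A=0 B=8)
Step 4: empty(B) -> (A=0 B=0)
Step 5: fill(B) -> (A=0 B=10)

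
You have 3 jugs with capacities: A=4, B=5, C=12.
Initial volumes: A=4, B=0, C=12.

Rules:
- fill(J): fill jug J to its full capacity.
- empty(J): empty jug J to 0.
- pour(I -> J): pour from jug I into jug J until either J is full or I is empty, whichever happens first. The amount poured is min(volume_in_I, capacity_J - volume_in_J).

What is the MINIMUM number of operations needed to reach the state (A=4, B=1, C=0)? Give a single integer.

Answer: 4

Derivation:
BFS from (A=4, B=0, C=12). One shortest path:
  1. empty(A) -> (A=0 B=0 C=12)
  2. fill(B) -> (A=0 B=5 C=12)
  3. empty(C) -> (A=0 B=5 C=0)
  4. pour(B -> A) -> (A=4 B=1 C=0)
Reached target in 4 moves.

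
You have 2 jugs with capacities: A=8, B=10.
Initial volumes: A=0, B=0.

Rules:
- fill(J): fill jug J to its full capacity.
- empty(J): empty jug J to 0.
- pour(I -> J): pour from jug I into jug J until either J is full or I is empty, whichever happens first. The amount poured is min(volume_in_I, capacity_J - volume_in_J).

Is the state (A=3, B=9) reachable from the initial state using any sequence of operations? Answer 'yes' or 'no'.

BFS explored all 18 reachable states.
Reachable set includes: (0,0), (0,2), (0,4), (0,6), (0,8), (0,10), (2,0), (2,10), (4,0), (4,10), (6,0), (6,10) ...
Target (A=3, B=9) not in reachable set → no.

Answer: no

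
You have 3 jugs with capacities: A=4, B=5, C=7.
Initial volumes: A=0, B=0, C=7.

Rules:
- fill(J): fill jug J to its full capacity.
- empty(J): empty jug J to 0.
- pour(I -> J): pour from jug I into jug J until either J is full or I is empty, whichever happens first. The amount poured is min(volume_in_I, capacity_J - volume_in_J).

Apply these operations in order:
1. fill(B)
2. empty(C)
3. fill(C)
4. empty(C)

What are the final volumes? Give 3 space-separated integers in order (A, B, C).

Answer: 0 5 0

Derivation:
Step 1: fill(B) -> (A=0 B=5 C=7)
Step 2: empty(C) -> (A=0 B=5 C=0)
Step 3: fill(C) -> (A=0 B=5 C=7)
Step 4: empty(C) -> (A=0 B=5 C=0)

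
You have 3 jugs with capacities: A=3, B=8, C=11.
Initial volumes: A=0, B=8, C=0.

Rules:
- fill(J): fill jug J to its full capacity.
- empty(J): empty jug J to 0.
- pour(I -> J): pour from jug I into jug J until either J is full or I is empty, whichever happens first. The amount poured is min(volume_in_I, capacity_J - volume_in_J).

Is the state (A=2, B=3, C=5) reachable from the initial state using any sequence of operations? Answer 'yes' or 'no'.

BFS explored all 292 reachable states.
Reachable set includes: (0,0,0), (0,0,1), (0,0,2), (0,0,3), (0,0,4), (0,0,5), (0,0,6), (0,0,7), (0,0,8), (0,0,9), (0,0,10), (0,0,11) ...
Target (A=2, B=3, C=5) not in reachable set → no.

Answer: no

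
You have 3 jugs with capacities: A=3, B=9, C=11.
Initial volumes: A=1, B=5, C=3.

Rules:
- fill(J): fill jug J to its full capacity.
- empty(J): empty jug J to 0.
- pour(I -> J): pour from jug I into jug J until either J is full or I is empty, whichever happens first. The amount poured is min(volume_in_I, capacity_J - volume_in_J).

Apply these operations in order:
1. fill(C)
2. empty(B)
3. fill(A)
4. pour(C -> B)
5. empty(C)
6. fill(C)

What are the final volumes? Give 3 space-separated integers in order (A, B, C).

Step 1: fill(C) -> (A=1 B=5 C=11)
Step 2: empty(B) -> (A=1 B=0 C=11)
Step 3: fill(A) -> (A=3 B=0 C=11)
Step 4: pour(C -> B) -> (A=3 B=9 C=2)
Step 5: empty(C) -> (A=3 B=9 C=0)
Step 6: fill(C) -> (A=3 B=9 C=11)

Answer: 3 9 11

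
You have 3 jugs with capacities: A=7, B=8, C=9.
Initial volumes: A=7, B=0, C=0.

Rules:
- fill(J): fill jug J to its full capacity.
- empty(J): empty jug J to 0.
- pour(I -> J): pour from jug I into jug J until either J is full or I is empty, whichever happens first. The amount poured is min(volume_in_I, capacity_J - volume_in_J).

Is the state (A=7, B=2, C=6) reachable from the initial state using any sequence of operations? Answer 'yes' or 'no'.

BFS from (A=7, B=0, C=0):
  1. fill(C) -> (A=7 B=0 C=9)
  2. pour(A -> B) -> (A=0 B=7 C=9)
  3. pour(C -> A) -> (A=7 B=7 C=2)
  4. pour(A -> B) -> (A=6 B=8 C=2)
  5. empty(B) -> (A=6 B=0 C=2)
  6. pour(C -> B) -> (A=6 B=2 C=0)
  7. pour(A -> C) -> (A=0 B=2 C=6)
  8. fill(A) -> (A=7 B=2 C=6)
Target reached → yes.

Answer: yes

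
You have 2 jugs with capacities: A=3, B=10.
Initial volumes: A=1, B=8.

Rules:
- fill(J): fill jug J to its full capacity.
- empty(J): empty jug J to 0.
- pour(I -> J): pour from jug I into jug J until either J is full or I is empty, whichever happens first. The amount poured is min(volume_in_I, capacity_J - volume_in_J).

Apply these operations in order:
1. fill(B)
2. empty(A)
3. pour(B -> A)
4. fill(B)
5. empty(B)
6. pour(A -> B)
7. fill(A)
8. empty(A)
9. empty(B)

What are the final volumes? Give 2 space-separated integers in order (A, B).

Answer: 0 0

Derivation:
Step 1: fill(B) -> (A=1 B=10)
Step 2: empty(A) -> (A=0 B=10)
Step 3: pour(B -> A) -> (A=3 B=7)
Step 4: fill(B) -> (A=3 B=10)
Step 5: empty(B) -> (A=3 B=0)
Step 6: pour(A -> B) -> (A=0 B=3)
Step 7: fill(A) -> (A=3 B=3)
Step 8: empty(A) -> (A=0 B=3)
Step 9: empty(B) -> (A=0 B=0)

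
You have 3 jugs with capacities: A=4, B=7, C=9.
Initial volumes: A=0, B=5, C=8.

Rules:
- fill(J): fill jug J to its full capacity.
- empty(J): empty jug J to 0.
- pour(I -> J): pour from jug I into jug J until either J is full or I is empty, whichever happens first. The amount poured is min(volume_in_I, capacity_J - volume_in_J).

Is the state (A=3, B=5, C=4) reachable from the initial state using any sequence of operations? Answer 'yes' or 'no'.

Answer: no

Derivation:
BFS explored all 256 reachable states.
Reachable set includes: (0,0,0), (0,0,1), (0,0,2), (0,0,3), (0,0,4), (0,0,5), (0,0,6), (0,0,7), (0,0,8), (0,0,9), (0,1,0), (0,1,1) ...
Target (A=3, B=5, C=4) not in reachable set → no.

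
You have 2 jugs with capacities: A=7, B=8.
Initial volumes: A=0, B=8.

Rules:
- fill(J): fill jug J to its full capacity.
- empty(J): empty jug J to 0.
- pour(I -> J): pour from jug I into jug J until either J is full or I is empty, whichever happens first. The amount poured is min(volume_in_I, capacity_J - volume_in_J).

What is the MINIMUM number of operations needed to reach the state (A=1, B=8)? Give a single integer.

Answer: 4

Derivation:
BFS from (A=0, B=8). One shortest path:
  1. pour(B -> A) -> (A=7 B=1)
  2. empty(A) -> (A=0 B=1)
  3. pour(B -> A) -> (A=1 B=0)
  4. fill(B) -> (A=1 B=8)
Reached target in 4 moves.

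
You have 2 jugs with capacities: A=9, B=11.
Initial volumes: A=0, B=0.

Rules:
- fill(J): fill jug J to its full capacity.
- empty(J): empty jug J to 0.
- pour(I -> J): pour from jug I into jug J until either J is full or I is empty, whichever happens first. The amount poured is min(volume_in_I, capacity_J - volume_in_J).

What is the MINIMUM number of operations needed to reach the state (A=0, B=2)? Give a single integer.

Answer: 3

Derivation:
BFS from (A=0, B=0). One shortest path:
  1. fill(B) -> (A=0 B=11)
  2. pour(B -> A) -> (A=9 B=2)
  3. empty(A) -> (A=0 B=2)
Reached target in 3 moves.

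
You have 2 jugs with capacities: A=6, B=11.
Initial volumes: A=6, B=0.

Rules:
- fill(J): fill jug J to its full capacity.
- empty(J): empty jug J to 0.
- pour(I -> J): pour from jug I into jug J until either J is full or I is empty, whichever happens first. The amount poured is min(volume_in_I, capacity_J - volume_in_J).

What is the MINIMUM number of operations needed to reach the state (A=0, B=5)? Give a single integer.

Answer: 4

Derivation:
BFS from (A=6, B=0). One shortest path:
  1. empty(A) -> (A=0 B=0)
  2. fill(B) -> (A=0 B=11)
  3. pour(B -> A) -> (A=6 B=5)
  4. empty(A) -> (A=0 B=5)
Reached target in 4 moves.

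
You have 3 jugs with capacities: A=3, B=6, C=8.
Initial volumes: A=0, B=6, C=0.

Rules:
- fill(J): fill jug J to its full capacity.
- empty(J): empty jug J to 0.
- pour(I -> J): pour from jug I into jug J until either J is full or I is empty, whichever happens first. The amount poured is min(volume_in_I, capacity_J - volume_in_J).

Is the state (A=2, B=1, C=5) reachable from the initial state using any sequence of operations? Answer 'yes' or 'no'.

BFS explored all 182 reachable states.
Reachable set includes: (0,0,0), (0,0,1), (0,0,2), (0,0,3), (0,0,4), (0,0,5), (0,0,6), (0,0,7), (0,0,8), (0,1,0), (0,1,1), (0,1,2) ...
Target (A=2, B=1, C=5) not in reachable set → no.

Answer: no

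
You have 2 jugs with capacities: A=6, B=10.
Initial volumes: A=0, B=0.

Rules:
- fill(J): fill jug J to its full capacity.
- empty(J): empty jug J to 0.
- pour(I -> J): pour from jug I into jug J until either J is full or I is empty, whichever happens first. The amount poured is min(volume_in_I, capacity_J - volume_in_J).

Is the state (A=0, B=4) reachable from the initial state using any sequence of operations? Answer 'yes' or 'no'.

BFS from (A=0, B=0):
  1. fill(B) -> (A=0 B=10)
  2. pour(B -> A) -> (A=6 B=4)
  3. empty(A) -> (A=0 B=4)
Target reached → yes.

Answer: yes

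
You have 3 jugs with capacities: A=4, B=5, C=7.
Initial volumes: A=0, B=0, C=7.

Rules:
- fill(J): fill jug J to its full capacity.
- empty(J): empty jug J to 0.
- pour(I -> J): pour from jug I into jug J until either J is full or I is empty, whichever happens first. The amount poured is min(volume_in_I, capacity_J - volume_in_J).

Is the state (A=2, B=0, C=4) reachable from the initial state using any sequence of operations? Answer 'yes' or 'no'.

Answer: yes

Derivation:
BFS from (A=0, B=0, C=7):
  1. fill(A) -> (A=4 B=0 C=7)
  2. pour(C -> B) -> (A=4 B=5 C=2)
  3. empty(B) -> (A=4 B=0 C=2)
  4. pour(A -> B) -> (A=0 B=4 C=2)
  5. pour(C -> A) -> (A=2 B=4 C=0)
  6. pour(B -> C) -> (A=2 B=0 C=4)
Target reached → yes.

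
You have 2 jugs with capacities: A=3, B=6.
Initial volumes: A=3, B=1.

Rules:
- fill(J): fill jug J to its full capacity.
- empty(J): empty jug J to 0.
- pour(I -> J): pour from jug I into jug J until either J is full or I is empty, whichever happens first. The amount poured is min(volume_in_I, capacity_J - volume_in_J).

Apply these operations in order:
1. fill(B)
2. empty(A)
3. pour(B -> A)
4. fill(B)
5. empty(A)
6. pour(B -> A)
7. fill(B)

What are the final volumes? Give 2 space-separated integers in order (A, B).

Step 1: fill(B) -> (A=3 B=6)
Step 2: empty(A) -> (A=0 B=6)
Step 3: pour(B -> A) -> (A=3 B=3)
Step 4: fill(B) -> (A=3 B=6)
Step 5: empty(A) -> (A=0 B=6)
Step 6: pour(B -> A) -> (A=3 B=3)
Step 7: fill(B) -> (A=3 B=6)

Answer: 3 6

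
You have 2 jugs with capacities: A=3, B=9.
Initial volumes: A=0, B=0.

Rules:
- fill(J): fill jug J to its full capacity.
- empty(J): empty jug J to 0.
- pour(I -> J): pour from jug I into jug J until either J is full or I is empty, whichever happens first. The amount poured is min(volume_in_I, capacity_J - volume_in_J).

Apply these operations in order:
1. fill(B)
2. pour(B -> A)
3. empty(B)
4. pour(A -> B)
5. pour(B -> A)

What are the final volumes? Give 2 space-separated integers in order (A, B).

Step 1: fill(B) -> (A=0 B=9)
Step 2: pour(B -> A) -> (A=3 B=6)
Step 3: empty(B) -> (A=3 B=0)
Step 4: pour(A -> B) -> (A=0 B=3)
Step 5: pour(B -> A) -> (A=3 B=0)

Answer: 3 0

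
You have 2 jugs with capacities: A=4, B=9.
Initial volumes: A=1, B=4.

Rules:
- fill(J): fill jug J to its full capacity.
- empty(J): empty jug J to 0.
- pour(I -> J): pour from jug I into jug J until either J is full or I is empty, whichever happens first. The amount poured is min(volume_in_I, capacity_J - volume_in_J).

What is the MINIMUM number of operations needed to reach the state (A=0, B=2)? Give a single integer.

BFS from (A=1, B=4). One shortest path:
  1. fill(B) -> (A=1 B=9)
  2. pour(B -> A) -> (A=4 B=6)
  3. empty(A) -> (A=0 B=6)
  4. pour(B -> A) -> (A=4 B=2)
  5. empty(A) -> (A=0 B=2)
Reached target in 5 moves.

Answer: 5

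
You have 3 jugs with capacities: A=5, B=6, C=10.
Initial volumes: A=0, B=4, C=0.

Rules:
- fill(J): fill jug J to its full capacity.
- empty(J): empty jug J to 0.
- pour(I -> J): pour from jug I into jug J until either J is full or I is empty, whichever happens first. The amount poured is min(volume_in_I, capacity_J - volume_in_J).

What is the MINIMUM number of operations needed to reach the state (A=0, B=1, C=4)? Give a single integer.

Answer: 4

Derivation:
BFS from (A=0, B=4, C=0). One shortest path:
  1. pour(B -> C) -> (A=0 B=0 C=4)
  2. fill(B) -> (A=0 B=6 C=4)
  3. pour(B -> A) -> (A=5 B=1 C=4)
  4. empty(A) -> (A=0 B=1 C=4)
Reached target in 4 moves.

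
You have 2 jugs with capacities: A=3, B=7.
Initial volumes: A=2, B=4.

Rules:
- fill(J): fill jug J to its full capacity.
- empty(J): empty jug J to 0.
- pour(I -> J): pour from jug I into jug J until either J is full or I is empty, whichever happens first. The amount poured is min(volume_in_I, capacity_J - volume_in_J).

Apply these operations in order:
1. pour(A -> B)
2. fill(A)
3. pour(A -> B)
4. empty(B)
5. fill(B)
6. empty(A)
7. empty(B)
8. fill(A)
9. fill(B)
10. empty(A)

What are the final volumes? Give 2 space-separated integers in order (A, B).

Answer: 0 7

Derivation:
Step 1: pour(A -> B) -> (A=0 B=6)
Step 2: fill(A) -> (A=3 B=6)
Step 3: pour(A -> B) -> (A=2 B=7)
Step 4: empty(B) -> (A=2 B=0)
Step 5: fill(B) -> (A=2 B=7)
Step 6: empty(A) -> (A=0 B=7)
Step 7: empty(B) -> (A=0 B=0)
Step 8: fill(A) -> (A=3 B=0)
Step 9: fill(B) -> (A=3 B=7)
Step 10: empty(A) -> (A=0 B=7)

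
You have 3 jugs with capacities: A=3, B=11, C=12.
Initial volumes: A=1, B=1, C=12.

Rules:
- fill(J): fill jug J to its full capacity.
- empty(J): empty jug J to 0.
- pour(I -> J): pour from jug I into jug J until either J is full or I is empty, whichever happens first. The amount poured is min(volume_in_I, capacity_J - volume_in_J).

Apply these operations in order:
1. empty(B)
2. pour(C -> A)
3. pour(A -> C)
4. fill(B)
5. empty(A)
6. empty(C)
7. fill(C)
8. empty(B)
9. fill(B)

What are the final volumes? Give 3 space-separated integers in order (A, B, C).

Step 1: empty(B) -> (A=1 B=0 C=12)
Step 2: pour(C -> A) -> (A=3 B=0 C=10)
Step 3: pour(A -> C) -> (A=1 B=0 C=12)
Step 4: fill(B) -> (A=1 B=11 C=12)
Step 5: empty(A) -> (A=0 B=11 C=12)
Step 6: empty(C) -> (A=0 B=11 C=0)
Step 7: fill(C) -> (A=0 B=11 C=12)
Step 8: empty(B) -> (A=0 B=0 C=12)
Step 9: fill(B) -> (A=0 B=11 C=12)

Answer: 0 11 12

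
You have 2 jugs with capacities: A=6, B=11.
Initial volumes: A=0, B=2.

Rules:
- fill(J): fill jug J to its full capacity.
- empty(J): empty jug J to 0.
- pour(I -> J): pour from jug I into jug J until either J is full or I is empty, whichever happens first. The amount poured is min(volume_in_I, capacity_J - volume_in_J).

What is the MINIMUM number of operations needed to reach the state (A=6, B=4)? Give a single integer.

Answer: 8

Derivation:
BFS from (A=0, B=2). One shortest path:
  1. fill(B) -> (A=0 B=11)
  2. pour(B -> A) -> (A=6 B=5)
  3. empty(A) -> (A=0 B=5)
  4. pour(B -> A) -> (A=5 B=0)
  5. fill(B) -> (A=5 B=11)
  6. pour(B -> A) -> (A=6 B=10)
  7. empty(A) -> (A=0 B=10)
  8. pour(B -> A) -> (A=6 B=4)
Reached target in 8 moves.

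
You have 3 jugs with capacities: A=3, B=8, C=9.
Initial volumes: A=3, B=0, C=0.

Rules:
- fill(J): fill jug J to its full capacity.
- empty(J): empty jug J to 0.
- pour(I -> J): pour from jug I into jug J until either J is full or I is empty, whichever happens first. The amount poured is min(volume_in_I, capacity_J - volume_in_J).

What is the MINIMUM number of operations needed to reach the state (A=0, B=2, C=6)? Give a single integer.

Answer: 5

Derivation:
BFS from (A=3, B=0, C=0). One shortest path:
  1. fill(B) -> (A=3 B=8 C=0)
  2. pour(A -> C) -> (A=0 B=8 C=3)
  3. pour(B -> C) -> (A=0 B=2 C=9)
  4. pour(C -> A) -> (A=3 B=2 C=6)
  5. empty(A) -> (A=0 B=2 C=6)
Reached target in 5 moves.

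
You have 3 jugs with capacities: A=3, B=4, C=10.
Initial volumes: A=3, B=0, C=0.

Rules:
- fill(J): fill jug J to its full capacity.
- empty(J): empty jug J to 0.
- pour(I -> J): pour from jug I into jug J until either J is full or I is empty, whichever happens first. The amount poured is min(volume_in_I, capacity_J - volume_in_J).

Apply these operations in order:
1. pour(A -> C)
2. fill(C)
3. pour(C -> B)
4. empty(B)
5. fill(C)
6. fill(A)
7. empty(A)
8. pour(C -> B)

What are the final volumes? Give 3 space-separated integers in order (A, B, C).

Answer: 0 4 6

Derivation:
Step 1: pour(A -> C) -> (A=0 B=0 C=3)
Step 2: fill(C) -> (A=0 B=0 C=10)
Step 3: pour(C -> B) -> (A=0 B=4 C=6)
Step 4: empty(B) -> (A=0 B=0 C=6)
Step 5: fill(C) -> (A=0 B=0 C=10)
Step 6: fill(A) -> (A=3 B=0 C=10)
Step 7: empty(A) -> (A=0 B=0 C=10)
Step 8: pour(C -> B) -> (A=0 B=4 C=6)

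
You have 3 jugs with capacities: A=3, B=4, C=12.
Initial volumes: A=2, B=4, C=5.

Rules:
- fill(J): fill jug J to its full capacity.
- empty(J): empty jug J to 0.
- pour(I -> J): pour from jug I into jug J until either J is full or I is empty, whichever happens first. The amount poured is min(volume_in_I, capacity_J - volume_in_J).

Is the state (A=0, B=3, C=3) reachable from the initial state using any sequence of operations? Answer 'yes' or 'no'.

Answer: yes

Derivation:
BFS from (A=2, B=4, C=5):
  1. empty(C) -> (A=2 B=4 C=0)
  2. pour(B -> A) -> (A=3 B=3 C=0)
  3. pour(A -> C) -> (A=0 B=3 C=3)
Target reached → yes.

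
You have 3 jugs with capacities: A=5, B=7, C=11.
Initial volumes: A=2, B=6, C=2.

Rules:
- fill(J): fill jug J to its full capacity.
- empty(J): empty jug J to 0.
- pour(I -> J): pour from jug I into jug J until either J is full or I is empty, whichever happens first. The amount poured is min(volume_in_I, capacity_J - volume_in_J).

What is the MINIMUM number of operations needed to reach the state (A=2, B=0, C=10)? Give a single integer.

Answer: 3

Derivation:
BFS from (A=2, B=6, C=2). One shortest path:
  1. fill(C) -> (A=2 B=6 C=11)
  2. pour(C -> B) -> (A=2 B=7 C=10)
  3. empty(B) -> (A=2 B=0 C=10)
Reached target in 3 moves.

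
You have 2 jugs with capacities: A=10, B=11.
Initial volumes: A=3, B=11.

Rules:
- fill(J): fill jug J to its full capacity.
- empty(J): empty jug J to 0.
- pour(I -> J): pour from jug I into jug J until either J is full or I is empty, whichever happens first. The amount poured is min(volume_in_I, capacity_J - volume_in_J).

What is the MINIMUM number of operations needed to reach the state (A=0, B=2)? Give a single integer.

Answer: 6

Derivation:
BFS from (A=3, B=11). One shortest path:
  1. empty(B) -> (A=3 B=0)
  2. pour(A -> B) -> (A=0 B=3)
  3. fill(A) -> (A=10 B=3)
  4. pour(A -> B) -> (A=2 B=11)
  5. empty(B) -> (A=2 B=0)
  6. pour(A -> B) -> (A=0 B=2)
Reached target in 6 moves.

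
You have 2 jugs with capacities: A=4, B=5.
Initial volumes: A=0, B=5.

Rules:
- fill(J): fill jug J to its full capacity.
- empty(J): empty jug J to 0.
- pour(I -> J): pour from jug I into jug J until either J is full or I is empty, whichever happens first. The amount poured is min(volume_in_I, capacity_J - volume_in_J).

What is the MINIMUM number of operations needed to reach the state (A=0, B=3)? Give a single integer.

BFS from (A=0, B=5). One shortest path:
  1. fill(A) -> (A=4 B=5)
  2. empty(B) -> (A=4 B=0)
  3. pour(A -> B) -> (A=0 B=4)
  4. fill(A) -> (A=4 B=4)
  5. pour(A -> B) -> (A=3 B=5)
  6. empty(B) -> (A=3 B=0)
  7. pour(A -> B) -> (A=0 B=3)
Reached target in 7 moves.

Answer: 7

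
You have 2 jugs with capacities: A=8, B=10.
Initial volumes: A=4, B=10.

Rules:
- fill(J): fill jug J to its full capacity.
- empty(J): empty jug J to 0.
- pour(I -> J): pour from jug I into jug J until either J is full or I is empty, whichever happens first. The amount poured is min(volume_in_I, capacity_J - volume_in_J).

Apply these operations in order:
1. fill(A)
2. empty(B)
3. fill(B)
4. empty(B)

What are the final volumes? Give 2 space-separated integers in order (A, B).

Answer: 8 0

Derivation:
Step 1: fill(A) -> (A=8 B=10)
Step 2: empty(B) -> (A=8 B=0)
Step 3: fill(B) -> (A=8 B=10)
Step 4: empty(B) -> (A=8 B=0)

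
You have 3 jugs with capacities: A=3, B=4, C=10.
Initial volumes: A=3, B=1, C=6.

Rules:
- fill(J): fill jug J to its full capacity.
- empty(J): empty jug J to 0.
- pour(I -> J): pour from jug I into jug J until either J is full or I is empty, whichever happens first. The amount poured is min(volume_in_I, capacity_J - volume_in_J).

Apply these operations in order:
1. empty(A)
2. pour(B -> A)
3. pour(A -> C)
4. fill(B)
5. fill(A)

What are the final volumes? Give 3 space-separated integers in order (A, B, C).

Answer: 3 4 7

Derivation:
Step 1: empty(A) -> (A=0 B=1 C=6)
Step 2: pour(B -> A) -> (A=1 B=0 C=6)
Step 3: pour(A -> C) -> (A=0 B=0 C=7)
Step 4: fill(B) -> (A=0 B=4 C=7)
Step 5: fill(A) -> (A=3 B=4 C=7)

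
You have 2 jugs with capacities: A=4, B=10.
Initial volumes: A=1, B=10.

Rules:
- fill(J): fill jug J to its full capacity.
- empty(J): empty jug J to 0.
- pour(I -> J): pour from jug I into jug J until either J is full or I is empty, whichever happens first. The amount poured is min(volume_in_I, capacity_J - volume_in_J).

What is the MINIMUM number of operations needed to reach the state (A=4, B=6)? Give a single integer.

Answer: 2

Derivation:
BFS from (A=1, B=10). One shortest path:
  1. empty(A) -> (A=0 B=10)
  2. pour(B -> A) -> (A=4 B=6)
Reached target in 2 moves.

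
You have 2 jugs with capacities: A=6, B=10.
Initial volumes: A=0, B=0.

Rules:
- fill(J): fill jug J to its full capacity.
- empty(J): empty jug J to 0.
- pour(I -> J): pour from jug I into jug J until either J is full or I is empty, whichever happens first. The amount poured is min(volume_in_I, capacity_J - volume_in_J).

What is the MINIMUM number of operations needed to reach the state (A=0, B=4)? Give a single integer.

BFS from (A=0, B=0). One shortest path:
  1. fill(B) -> (A=0 B=10)
  2. pour(B -> A) -> (A=6 B=4)
  3. empty(A) -> (A=0 B=4)
Reached target in 3 moves.

Answer: 3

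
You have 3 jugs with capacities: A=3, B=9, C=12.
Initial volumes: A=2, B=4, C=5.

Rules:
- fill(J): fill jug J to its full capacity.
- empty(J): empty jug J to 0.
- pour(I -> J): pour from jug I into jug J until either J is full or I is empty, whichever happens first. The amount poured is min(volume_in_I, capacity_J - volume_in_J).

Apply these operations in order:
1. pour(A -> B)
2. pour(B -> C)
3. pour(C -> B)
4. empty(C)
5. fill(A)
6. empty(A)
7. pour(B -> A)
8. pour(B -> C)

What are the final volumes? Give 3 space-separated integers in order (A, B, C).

Answer: 3 0 6

Derivation:
Step 1: pour(A -> B) -> (A=0 B=6 C=5)
Step 2: pour(B -> C) -> (A=0 B=0 C=11)
Step 3: pour(C -> B) -> (A=0 B=9 C=2)
Step 4: empty(C) -> (A=0 B=9 C=0)
Step 5: fill(A) -> (A=3 B=9 C=0)
Step 6: empty(A) -> (A=0 B=9 C=0)
Step 7: pour(B -> A) -> (A=3 B=6 C=0)
Step 8: pour(B -> C) -> (A=3 B=0 C=6)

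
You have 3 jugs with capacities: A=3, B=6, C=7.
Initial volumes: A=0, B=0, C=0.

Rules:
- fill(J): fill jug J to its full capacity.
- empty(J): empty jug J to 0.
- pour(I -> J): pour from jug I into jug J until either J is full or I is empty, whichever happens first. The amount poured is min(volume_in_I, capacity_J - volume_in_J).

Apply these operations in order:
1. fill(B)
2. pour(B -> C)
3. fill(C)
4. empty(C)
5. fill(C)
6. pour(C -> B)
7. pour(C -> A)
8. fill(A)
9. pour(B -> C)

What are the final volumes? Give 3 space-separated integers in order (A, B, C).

Step 1: fill(B) -> (A=0 B=6 C=0)
Step 2: pour(B -> C) -> (A=0 B=0 C=6)
Step 3: fill(C) -> (A=0 B=0 C=7)
Step 4: empty(C) -> (A=0 B=0 C=0)
Step 5: fill(C) -> (A=0 B=0 C=7)
Step 6: pour(C -> B) -> (A=0 B=6 C=1)
Step 7: pour(C -> A) -> (A=1 B=6 C=0)
Step 8: fill(A) -> (A=3 B=6 C=0)
Step 9: pour(B -> C) -> (A=3 B=0 C=6)

Answer: 3 0 6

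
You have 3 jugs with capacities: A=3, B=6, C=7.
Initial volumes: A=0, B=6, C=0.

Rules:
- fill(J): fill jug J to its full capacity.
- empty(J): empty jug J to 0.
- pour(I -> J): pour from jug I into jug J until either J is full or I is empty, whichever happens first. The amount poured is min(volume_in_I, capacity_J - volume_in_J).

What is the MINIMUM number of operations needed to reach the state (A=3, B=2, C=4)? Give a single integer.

Answer: 4

Derivation:
BFS from (A=0, B=6, C=0). One shortest path:
  1. fill(A) -> (A=3 B=6 C=0)
  2. pour(A -> C) -> (A=0 B=6 C=3)
  3. pour(B -> C) -> (A=0 B=2 C=7)
  4. pour(C -> A) -> (A=3 B=2 C=4)
Reached target in 4 moves.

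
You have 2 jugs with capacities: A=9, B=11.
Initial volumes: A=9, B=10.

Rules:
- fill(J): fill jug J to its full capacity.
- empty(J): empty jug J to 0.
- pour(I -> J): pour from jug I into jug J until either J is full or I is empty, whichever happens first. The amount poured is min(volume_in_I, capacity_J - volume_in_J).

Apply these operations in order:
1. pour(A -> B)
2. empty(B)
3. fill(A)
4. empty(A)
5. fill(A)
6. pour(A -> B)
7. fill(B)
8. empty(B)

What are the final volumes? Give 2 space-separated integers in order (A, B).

Answer: 0 0

Derivation:
Step 1: pour(A -> B) -> (A=8 B=11)
Step 2: empty(B) -> (A=8 B=0)
Step 3: fill(A) -> (A=9 B=0)
Step 4: empty(A) -> (A=0 B=0)
Step 5: fill(A) -> (A=9 B=0)
Step 6: pour(A -> B) -> (A=0 B=9)
Step 7: fill(B) -> (A=0 B=11)
Step 8: empty(B) -> (A=0 B=0)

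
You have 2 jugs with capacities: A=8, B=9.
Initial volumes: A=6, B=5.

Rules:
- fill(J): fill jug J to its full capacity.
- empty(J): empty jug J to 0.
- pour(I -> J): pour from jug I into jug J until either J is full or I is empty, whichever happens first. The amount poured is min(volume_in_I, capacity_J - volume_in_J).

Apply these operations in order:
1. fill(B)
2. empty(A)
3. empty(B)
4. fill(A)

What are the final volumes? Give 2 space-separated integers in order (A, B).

Answer: 8 0

Derivation:
Step 1: fill(B) -> (A=6 B=9)
Step 2: empty(A) -> (A=0 B=9)
Step 3: empty(B) -> (A=0 B=0)
Step 4: fill(A) -> (A=8 B=0)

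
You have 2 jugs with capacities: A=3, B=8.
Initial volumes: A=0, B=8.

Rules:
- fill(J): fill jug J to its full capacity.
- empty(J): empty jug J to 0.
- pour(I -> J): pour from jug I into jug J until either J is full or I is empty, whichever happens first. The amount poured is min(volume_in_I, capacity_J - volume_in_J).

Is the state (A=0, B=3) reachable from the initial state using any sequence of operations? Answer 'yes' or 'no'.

Answer: yes

Derivation:
BFS from (A=0, B=8):
  1. fill(A) -> (A=3 B=8)
  2. empty(B) -> (A=3 B=0)
  3. pour(A -> B) -> (A=0 B=3)
Target reached → yes.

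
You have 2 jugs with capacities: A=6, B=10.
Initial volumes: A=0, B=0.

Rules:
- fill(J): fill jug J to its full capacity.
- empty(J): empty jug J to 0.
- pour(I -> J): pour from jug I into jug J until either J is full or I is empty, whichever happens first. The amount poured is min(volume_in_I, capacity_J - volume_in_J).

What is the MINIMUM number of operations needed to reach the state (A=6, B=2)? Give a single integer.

BFS from (A=0, B=0). One shortest path:
  1. fill(A) -> (A=6 B=0)
  2. pour(A -> B) -> (A=0 B=6)
  3. fill(A) -> (A=6 B=6)
  4. pour(A -> B) -> (A=2 B=10)
  5. empty(B) -> (A=2 B=0)
  6. pour(A -> B) -> (A=0 B=2)
  7. fill(A) -> (A=6 B=2)
Reached target in 7 moves.

Answer: 7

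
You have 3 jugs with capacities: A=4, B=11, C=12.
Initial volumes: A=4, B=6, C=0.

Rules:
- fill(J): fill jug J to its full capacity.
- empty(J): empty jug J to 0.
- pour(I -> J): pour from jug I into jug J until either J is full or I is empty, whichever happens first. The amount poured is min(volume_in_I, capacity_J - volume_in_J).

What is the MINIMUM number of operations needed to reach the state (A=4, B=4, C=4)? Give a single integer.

BFS from (A=4, B=6, C=0). One shortest path:
  1. empty(B) -> (A=4 B=0 C=0)
  2. pour(A -> B) -> (A=0 B=4 C=0)
  3. fill(A) -> (A=4 B=4 C=0)
  4. pour(A -> C) -> (A=0 B=4 C=4)
  5. fill(A) -> (A=4 B=4 C=4)
Reached target in 5 moves.

Answer: 5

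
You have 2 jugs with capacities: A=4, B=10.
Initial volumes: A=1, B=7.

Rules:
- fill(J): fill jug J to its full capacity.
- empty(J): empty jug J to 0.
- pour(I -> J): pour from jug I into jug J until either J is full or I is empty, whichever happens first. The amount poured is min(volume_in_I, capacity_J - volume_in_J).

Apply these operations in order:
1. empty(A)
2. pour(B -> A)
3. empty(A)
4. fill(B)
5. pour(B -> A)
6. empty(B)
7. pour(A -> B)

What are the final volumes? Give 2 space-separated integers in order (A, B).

Step 1: empty(A) -> (A=0 B=7)
Step 2: pour(B -> A) -> (A=4 B=3)
Step 3: empty(A) -> (A=0 B=3)
Step 4: fill(B) -> (A=0 B=10)
Step 5: pour(B -> A) -> (A=4 B=6)
Step 6: empty(B) -> (A=4 B=0)
Step 7: pour(A -> B) -> (A=0 B=4)

Answer: 0 4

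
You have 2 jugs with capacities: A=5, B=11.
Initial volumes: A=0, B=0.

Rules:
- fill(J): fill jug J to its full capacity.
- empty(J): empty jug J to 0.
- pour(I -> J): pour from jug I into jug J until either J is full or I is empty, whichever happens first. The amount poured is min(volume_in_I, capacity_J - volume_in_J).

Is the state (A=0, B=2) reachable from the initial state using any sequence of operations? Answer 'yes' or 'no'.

Answer: yes

Derivation:
BFS from (A=0, B=0):
  1. fill(B) -> (A=0 B=11)
  2. pour(B -> A) -> (A=5 B=6)
  3. empty(A) -> (A=0 B=6)
  4. pour(B -> A) -> (A=5 B=1)
  5. empty(A) -> (A=0 B=1)
  6. pour(B -> A) -> (A=1 B=0)
  7. fill(B) -> (A=1 B=11)
  8. pour(B -> A) -> (A=5 B=7)
  9. empty(A) -> (A=0 B=7)
  10. pour(B -> A) -> (A=5 B=2)
  11. empty(A) -> (A=0 B=2)
Target reached → yes.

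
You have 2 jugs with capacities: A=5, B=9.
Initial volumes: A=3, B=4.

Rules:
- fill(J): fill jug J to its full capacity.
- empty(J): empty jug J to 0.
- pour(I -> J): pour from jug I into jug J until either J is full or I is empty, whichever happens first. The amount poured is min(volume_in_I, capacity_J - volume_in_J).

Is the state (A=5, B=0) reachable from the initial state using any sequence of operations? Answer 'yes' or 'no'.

Answer: yes

Derivation:
BFS from (A=3, B=4):
  1. fill(A) -> (A=5 B=4)
  2. empty(B) -> (A=5 B=0)
Target reached → yes.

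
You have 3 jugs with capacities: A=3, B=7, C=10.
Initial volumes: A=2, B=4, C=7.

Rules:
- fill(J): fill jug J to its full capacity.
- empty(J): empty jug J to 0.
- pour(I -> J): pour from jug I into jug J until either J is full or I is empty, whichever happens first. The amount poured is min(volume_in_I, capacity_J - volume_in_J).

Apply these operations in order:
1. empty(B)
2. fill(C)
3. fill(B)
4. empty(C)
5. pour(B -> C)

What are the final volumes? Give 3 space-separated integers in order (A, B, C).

Step 1: empty(B) -> (A=2 B=0 C=7)
Step 2: fill(C) -> (A=2 B=0 C=10)
Step 3: fill(B) -> (A=2 B=7 C=10)
Step 4: empty(C) -> (A=2 B=7 C=0)
Step 5: pour(B -> C) -> (A=2 B=0 C=7)

Answer: 2 0 7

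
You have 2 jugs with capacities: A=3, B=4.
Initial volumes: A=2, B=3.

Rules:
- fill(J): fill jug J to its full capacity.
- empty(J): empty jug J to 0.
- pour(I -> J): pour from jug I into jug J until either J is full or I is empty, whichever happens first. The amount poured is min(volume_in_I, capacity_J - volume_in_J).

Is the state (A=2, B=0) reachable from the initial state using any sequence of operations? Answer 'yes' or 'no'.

BFS from (A=2, B=3):
  1. empty(B) -> (A=2 B=0)
Target reached → yes.

Answer: yes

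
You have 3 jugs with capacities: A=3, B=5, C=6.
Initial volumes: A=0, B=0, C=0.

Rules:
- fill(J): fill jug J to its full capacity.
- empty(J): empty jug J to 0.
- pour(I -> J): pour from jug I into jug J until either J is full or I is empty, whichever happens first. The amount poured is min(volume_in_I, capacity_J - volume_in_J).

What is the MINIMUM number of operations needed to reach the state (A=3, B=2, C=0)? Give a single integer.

Answer: 2

Derivation:
BFS from (A=0, B=0, C=0). One shortest path:
  1. fill(B) -> (A=0 B=5 C=0)
  2. pour(B -> A) -> (A=3 B=2 C=0)
Reached target in 2 moves.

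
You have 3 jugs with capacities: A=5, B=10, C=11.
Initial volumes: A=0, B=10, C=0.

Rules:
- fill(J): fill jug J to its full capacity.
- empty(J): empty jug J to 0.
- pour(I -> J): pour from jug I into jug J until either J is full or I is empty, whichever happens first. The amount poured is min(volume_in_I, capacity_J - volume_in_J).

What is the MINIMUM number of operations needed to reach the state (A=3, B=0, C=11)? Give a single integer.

Answer: 7

Derivation:
BFS from (A=0, B=10, C=0). One shortest path:
  1. fill(A) -> (A=5 B=10 C=0)
  2. pour(B -> C) -> (A=5 B=0 C=10)
  3. fill(B) -> (A=5 B=10 C=10)
  4. pour(A -> C) -> (A=4 B=10 C=11)
  5. empty(C) -> (A=4 B=10 C=0)
  6. pour(B -> C) -> (A=4 B=0 C=10)
  7. pour(A -> C) -> (A=3 B=0 C=11)
Reached target in 7 moves.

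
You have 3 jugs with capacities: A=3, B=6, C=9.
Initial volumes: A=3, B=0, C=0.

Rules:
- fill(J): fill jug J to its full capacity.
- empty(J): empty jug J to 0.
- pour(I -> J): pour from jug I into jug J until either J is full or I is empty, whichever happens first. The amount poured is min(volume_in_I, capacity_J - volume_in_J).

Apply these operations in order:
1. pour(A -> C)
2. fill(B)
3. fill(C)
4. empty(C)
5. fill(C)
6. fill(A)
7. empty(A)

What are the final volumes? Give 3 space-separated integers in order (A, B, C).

Answer: 0 6 9

Derivation:
Step 1: pour(A -> C) -> (A=0 B=0 C=3)
Step 2: fill(B) -> (A=0 B=6 C=3)
Step 3: fill(C) -> (A=0 B=6 C=9)
Step 4: empty(C) -> (A=0 B=6 C=0)
Step 5: fill(C) -> (A=0 B=6 C=9)
Step 6: fill(A) -> (A=3 B=6 C=9)
Step 7: empty(A) -> (A=0 B=6 C=9)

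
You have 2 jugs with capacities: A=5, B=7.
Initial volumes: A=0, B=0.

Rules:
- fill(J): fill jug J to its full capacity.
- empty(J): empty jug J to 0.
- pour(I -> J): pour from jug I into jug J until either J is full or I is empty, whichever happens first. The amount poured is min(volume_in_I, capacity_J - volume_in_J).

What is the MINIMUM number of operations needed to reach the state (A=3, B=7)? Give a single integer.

Answer: 4

Derivation:
BFS from (A=0, B=0). One shortest path:
  1. fill(A) -> (A=5 B=0)
  2. pour(A -> B) -> (A=0 B=5)
  3. fill(A) -> (A=5 B=5)
  4. pour(A -> B) -> (A=3 B=7)
Reached target in 4 moves.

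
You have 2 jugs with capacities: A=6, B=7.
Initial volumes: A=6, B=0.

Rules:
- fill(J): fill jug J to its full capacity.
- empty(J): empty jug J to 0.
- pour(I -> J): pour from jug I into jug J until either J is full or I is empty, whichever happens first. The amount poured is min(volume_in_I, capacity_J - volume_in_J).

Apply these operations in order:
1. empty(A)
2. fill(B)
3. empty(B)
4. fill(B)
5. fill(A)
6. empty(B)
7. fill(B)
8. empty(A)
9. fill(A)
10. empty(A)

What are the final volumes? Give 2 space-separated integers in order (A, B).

Step 1: empty(A) -> (A=0 B=0)
Step 2: fill(B) -> (A=0 B=7)
Step 3: empty(B) -> (A=0 B=0)
Step 4: fill(B) -> (A=0 B=7)
Step 5: fill(A) -> (A=6 B=7)
Step 6: empty(B) -> (A=6 B=0)
Step 7: fill(B) -> (A=6 B=7)
Step 8: empty(A) -> (A=0 B=7)
Step 9: fill(A) -> (A=6 B=7)
Step 10: empty(A) -> (A=0 B=7)

Answer: 0 7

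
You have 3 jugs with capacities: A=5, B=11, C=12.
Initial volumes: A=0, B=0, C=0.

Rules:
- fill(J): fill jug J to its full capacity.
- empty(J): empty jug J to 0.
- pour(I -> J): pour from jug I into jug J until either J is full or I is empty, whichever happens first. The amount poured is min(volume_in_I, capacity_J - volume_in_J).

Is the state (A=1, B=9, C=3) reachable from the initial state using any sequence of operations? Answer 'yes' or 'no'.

BFS explored all 496 reachable states.
Reachable set includes: (0,0,0), (0,0,1), (0,0,2), (0,0,3), (0,0,4), (0,0,5), (0,0,6), (0,0,7), (0,0,8), (0,0,9), (0,0,10), (0,0,11) ...
Target (A=1, B=9, C=3) not in reachable set → no.

Answer: no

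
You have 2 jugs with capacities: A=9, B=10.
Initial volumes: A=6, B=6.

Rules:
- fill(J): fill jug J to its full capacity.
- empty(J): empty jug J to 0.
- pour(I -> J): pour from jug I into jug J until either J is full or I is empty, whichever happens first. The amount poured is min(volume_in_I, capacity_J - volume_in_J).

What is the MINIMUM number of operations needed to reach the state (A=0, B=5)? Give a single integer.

Answer: 4

Derivation:
BFS from (A=6, B=6). One shortest path:
  1. fill(A) -> (A=9 B=6)
  2. pour(A -> B) -> (A=5 B=10)
  3. empty(B) -> (A=5 B=0)
  4. pour(A -> B) -> (A=0 B=5)
Reached target in 4 moves.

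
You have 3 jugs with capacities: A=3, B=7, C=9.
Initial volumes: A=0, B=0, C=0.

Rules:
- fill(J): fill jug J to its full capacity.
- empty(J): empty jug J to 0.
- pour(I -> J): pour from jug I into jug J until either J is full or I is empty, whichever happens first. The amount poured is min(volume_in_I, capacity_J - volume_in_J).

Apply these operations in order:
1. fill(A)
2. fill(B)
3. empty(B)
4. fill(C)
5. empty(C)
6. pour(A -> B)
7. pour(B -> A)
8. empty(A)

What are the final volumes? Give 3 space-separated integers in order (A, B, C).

Answer: 0 0 0

Derivation:
Step 1: fill(A) -> (A=3 B=0 C=0)
Step 2: fill(B) -> (A=3 B=7 C=0)
Step 3: empty(B) -> (A=3 B=0 C=0)
Step 4: fill(C) -> (A=3 B=0 C=9)
Step 5: empty(C) -> (A=3 B=0 C=0)
Step 6: pour(A -> B) -> (A=0 B=3 C=0)
Step 7: pour(B -> A) -> (A=3 B=0 C=0)
Step 8: empty(A) -> (A=0 B=0 C=0)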